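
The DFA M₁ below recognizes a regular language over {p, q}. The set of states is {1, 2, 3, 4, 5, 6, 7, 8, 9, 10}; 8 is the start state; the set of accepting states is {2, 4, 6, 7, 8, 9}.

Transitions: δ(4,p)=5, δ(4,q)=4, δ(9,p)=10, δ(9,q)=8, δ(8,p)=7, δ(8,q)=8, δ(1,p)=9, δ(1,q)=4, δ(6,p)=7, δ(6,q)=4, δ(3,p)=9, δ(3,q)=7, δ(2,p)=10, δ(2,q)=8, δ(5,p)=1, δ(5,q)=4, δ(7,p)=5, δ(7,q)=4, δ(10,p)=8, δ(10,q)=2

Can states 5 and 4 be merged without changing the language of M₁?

No

First remove the unreachable states {3,6}; 8 states remain.
Initial partition by acceptance: {2,4,7,8,9} | {1,5,10}.
Split {2,4,7,8,9} by δ(·,p) → {2,4,7,9} and {8}.
Split {2,4,7,9} by δ(·,q) → {2,9} and {4,7}.
Refine {1,5,10} on symbol p: members go to different blocks, giving {1} and {5} and {10}.
Stable partition: {2,9} | {1} | {8} | {4,7} | {5} | {10} — 6 equivalence classes.
5 and 4 end up in different blocks, so they are distinguishable. For instance, the string 'ε' is accepted from only 4.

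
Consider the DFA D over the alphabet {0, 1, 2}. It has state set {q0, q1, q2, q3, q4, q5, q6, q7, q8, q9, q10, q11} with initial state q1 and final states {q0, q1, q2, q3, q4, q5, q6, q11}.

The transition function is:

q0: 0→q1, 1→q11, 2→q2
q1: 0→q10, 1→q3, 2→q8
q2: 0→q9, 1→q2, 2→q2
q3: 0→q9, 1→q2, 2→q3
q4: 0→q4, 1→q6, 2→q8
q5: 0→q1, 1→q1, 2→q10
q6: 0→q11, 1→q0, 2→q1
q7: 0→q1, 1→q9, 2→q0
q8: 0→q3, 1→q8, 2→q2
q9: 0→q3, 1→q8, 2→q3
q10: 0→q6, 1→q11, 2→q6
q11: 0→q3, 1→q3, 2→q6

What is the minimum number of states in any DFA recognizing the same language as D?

First remove the unreachable states {q4,q5,q7}; 9 states remain.
Initial partition by acceptance: {q0,q1,q2,q3,q6,q11} | {q8,q9,q10}.
Refine {q0,q1,q2,q3,q6,q11} on symbol 0: members go to different blocks, giving {q0,q6,q11} and {q1,q2,q3}.
On input 0, block {q0,q6,q11} splits into {q0,q11} and {q6}.
Split {q0,q11} by δ(·,1) → {q0} and {q11}.
Split {q8,q9,q10} by δ(·,0) → {q8,q9} and {q10}.
On input 0, block {q1,q2,q3} splits into {q2,q3} and {q1}.
No further refinement is possible. Final partition (7 blocks): {q0} | {q8,q9} | {q2,q3} | {q6} | {q11} | {q10} | {q1}.

7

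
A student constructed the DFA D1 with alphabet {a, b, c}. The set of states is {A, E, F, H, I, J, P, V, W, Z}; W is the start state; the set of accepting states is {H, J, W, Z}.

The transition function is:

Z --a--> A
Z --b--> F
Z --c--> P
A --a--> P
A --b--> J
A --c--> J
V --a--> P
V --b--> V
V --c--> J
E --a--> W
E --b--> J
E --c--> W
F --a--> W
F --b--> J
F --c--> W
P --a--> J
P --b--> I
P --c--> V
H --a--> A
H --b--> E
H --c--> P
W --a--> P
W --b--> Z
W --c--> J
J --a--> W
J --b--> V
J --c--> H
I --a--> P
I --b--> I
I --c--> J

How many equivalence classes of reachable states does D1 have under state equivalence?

Start with accepting vs non-accepting: {H,J,W,Z} | {A,E,F,I,P,V}.
Refine {H,J,W,Z} on symbol a: members go to different blocks, giving {H,W,Z} and {J}.
Split {H,W,Z} by δ(·,b) → {H,Z} and {W}.
Refine {A,E,F,I,P,V} on symbol a: members go to different blocks, giving {A,I,V} and {E,F} and {P}.
Refine {A,I,V} on symbol b: members go to different blocks, giving {I,V} and {A}.
No further refinement is possible. Final partition (7 blocks): {H,Z} | {I,V} | {J} | {W} | {E,F} | {P} | {A}.

7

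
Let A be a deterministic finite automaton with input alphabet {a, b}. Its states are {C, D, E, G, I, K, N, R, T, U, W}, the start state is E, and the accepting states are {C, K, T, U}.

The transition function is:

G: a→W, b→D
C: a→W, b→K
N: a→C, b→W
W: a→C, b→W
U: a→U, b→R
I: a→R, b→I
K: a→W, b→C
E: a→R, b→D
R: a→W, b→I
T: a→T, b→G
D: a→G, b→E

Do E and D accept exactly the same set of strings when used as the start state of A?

Reachable states from the start: {C,D,E,G,I,K,R,W}. Unreachable: {N,T,U} — drop them.
Initial partition by acceptance: {C,K} | {D,E,G,I,R,W}.
Split {D,E,G,I,R,W} by δ(·,a) → {D,E,G,I,R} and {W}.
Split {D,E,G,I,R} by δ(·,a) → {D,E,I} and {G,R}.
No further refinement is possible. Final partition (4 blocks): {C,K} | {D,E,I} | {W} | {G,R}.
E and D lie in the same block of the stable partition, so they are equivalent — no string distinguishes them.

Yes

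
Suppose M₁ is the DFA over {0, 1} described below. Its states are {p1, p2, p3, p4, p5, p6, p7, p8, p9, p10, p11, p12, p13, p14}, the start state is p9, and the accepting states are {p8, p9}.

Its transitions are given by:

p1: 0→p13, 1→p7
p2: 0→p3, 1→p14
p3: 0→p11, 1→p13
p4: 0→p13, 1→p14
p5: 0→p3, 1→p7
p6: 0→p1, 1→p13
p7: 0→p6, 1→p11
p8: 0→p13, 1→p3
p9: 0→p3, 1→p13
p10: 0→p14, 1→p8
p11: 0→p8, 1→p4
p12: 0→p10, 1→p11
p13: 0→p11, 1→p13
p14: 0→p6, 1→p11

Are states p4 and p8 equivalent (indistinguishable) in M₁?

States {p2,p5,p10,p12} cannot be reached from the start state, so discard them.
Start with accepting vs non-accepting: {p8,p9} | {p1,p3,p4,p6,p7,p11,p13,p14}.
On input 0, block {p1,p3,p4,p6,p7,p11,p13,p14} splits into {p1,p3,p4,p6,p7,p13,p14} and {p11}.
Refine {p1,p3,p4,p6,p7,p13,p14} on symbol 0: members go to different blocks, giving {p1,p4,p6,p7,p14} and {p3,p13}.
Split {p1,p4,p6,p7,p14} by δ(·,0) → {p6,p7,p14} and {p1,p4}.
Refine {p6,p7,p14} on symbol 0: members go to different blocks, giving {p7,p14} and {p6}.
No further refinement is possible. Final partition (6 blocks): {p8,p9} | {p7,p14} | {p11} | {p3,p13} | {p1,p4} | {p6}.
p4 and p8 end up in different blocks, so they are distinguishable. For instance, the string 'ε' is accepted from only p8.

No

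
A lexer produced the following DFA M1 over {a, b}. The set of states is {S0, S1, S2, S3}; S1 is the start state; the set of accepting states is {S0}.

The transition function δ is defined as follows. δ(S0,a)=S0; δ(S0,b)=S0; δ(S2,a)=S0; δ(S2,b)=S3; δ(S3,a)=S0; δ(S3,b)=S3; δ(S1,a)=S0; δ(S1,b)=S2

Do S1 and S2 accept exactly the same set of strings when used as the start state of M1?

Every state is reachable, so we keep all 4.
Initial partition by acceptance: {S0} | {S1,S2,S3}.
Stable partition: {S0} | {S1,S2,S3} — 2 equivalence classes.
S1 and S2 lie in the same block of the stable partition, so they are equivalent — no string distinguishes them.

Yes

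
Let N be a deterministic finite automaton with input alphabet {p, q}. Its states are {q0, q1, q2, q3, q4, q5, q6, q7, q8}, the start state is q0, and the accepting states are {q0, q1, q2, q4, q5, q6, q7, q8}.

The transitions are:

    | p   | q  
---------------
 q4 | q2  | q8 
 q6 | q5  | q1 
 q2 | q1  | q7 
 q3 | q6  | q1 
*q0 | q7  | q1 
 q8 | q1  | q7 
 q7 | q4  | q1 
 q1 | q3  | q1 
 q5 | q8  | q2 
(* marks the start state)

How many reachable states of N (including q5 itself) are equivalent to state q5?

All states are reachable from the start state.
Start with accepting vs non-accepting: {q0,q1,q2,q4,q5,q6,q7,q8} | {q3}.
Refine {q0,q1,q2,q4,q5,q6,q7,q8} on symbol p: members go to different blocks, giving {q0,q2,q4,q5,q6,q7,q8} and {q1}.
Refine {q0,q2,q4,q5,q6,q7,q8} on symbol p: members go to different blocks, giving {q0,q4,q5,q6,q7} and {q2,q8}.
Refine {q0,q4,q5,q6,q7} on symbol p: members go to different blocks, giving {q0,q6,q7} and {q4,q5}.
Split {q0,q6,q7} by δ(·,p) → {q6,q7} and {q0}.
The partition is now stable with 6 blocks: {q6,q7} | {q3} | {q1} | {q2,q8} | {q4,q5} | {q0}.
The equivalence class containing q5 is {q4,q5}, of size 2.

2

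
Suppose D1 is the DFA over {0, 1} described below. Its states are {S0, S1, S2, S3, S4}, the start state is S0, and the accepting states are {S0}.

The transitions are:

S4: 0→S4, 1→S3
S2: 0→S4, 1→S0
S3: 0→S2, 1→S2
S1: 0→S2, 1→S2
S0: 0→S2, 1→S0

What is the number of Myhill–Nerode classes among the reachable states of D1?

4

Reachable states from the start: {S0,S2,S3,S4}. Unreachable: {S1} — drop them.
P0 = {S0} | {S2,S3,S4}.
On input 1, block {S2,S3,S4} splits into {S3,S4} and {S2}.
Refine {S3,S4} on symbol 0: members go to different blocks, giving {S3} and {S4}.
No further refinement is possible. Final partition (4 blocks): {S0} | {S3} | {S2} | {S4}.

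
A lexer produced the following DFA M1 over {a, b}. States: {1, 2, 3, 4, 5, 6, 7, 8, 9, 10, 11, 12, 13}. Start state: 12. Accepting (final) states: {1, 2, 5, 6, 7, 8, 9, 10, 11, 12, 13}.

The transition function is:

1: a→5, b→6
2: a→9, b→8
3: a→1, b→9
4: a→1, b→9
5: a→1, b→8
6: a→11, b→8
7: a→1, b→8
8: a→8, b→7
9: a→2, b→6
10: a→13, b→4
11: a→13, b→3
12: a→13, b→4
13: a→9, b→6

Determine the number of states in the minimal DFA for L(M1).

First remove the unreachable states {10}; 12 states remain.
Initial partition by acceptance: {1,2,5,6,7,8,9,11,12,13} | {3,4}.
Split {1,2,5,6,7,8,9,11,12,13} by δ(·,b) → {1,2,5,6,7,8,9,13} and {11,12}.
Refine {1,2,5,6,7,8,9,13} on symbol a: members go to different blocks, giving {1,2,5,7,8,9,13} and {6}.
Split {1,2,5,7,8,9,13} by δ(·,b) → {2,5,7,8} and {1,9,13}.
Refine {2,5,7,8} on symbol a: members go to different blocks, giving {2,5,7} and {8}.
Split {1,9,13} by δ(·,a) → {1,9} and {13}.
The partition is now stable with 7 blocks: {2,5,7} | {3,4} | {11,12} | {6} | {1,9} | {8} | {13}.

7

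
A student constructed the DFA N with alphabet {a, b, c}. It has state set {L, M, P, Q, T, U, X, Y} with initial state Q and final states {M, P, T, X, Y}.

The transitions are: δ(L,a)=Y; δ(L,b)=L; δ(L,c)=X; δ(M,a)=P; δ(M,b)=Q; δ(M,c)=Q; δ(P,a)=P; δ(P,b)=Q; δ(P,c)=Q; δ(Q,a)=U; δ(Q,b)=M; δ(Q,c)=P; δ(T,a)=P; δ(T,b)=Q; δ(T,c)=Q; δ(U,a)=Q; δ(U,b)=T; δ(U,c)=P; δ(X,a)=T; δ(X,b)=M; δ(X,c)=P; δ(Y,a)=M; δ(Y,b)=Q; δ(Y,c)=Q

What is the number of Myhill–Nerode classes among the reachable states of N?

Reachable states from the start: {M,P,Q,T,U}. Unreachable: {L,X,Y} — drop them.
Start with accepting vs non-accepting: {M,P,T} | {Q,U}.
No further refinement is possible. Final partition (2 blocks): {M,P,T} | {Q,U}.

2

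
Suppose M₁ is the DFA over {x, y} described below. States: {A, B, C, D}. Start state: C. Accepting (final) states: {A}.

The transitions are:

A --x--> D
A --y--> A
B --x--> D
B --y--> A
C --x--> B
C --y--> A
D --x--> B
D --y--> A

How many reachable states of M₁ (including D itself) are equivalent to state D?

3

All states are reachable from the start state.
P0 = {A} | {B,C,D}.
No further refinement is possible. Final partition (2 blocks): {A} | {B,C,D}.
The equivalence class containing D is {B,C,D}, of size 3.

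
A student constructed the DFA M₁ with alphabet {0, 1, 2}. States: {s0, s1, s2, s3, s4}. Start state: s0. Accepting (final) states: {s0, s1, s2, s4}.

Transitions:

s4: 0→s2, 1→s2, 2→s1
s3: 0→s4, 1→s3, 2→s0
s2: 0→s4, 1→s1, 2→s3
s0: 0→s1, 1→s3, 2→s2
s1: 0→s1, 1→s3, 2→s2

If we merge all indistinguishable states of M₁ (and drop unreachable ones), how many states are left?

Every state is reachable, so we keep all 5.
Initial partition by acceptance: {s0,s1,s2,s4} | {s3}.
Refine {s0,s1,s2,s4} on symbol 1: members go to different blocks, giving {s0,s1} and {s2,s4}.
Refine {s2,s4} on symbol 1: members go to different blocks, giving {s2} and {s4}.
No further refinement is possible. Final partition (4 blocks): {s0,s1} | {s3} | {s2} | {s4}.

4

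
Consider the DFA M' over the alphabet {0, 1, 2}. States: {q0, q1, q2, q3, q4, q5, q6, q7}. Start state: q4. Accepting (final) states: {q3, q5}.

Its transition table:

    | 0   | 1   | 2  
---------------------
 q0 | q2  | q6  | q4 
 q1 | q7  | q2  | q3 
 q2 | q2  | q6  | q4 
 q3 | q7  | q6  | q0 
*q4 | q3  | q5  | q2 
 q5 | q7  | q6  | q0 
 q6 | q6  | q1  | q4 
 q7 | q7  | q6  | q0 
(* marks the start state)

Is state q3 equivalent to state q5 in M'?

Every state is reachable, so we keep all 8.
Start with accepting vs non-accepting: {q3,q5} | {q0,q1,q2,q4,q6,q7}.
Refine {q0,q1,q2,q4,q6,q7} on symbol 0: members go to different blocks, giving {q0,q1,q2,q6,q7} and {q4}.
On input 2, block {q0,q1,q2,q6,q7} splits into {q0,q2,q6} and {q1} and {q7}.
Refine {q0,q2,q6} on symbol 1: members go to different blocks, giving {q0,q2} and {q6}.
Stable partition: {q3,q5} | {q0,q2} | {q4} | {q1} | {q7} | {q6} — 6 equivalence classes.
q3 and q5 lie in the same block of the stable partition, so they are equivalent — no string distinguishes them.

Yes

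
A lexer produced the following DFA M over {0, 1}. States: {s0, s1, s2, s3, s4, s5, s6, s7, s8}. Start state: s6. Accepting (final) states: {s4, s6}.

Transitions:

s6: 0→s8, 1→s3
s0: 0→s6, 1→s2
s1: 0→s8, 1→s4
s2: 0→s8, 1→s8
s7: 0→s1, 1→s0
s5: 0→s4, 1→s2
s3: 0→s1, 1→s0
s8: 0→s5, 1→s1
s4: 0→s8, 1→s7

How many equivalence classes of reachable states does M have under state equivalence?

Start with accepting vs non-accepting: {s4,s6} | {s0,s1,s2,s3,s5,s7,s8}.
On input 0, block {s0,s1,s2,s3,s5,s7,s8} splits into {s1,s2,s3,s7,s8} and {s0,s5}.
Refine {s1,s2,s3,s7,s8} on symbol 0: members go to different blocks, giving {s1,s2,s3,s7} and {s8}.
Split {s1,s2,s3,s7} by δ(·,0) → {s1,s2} and {s3,s7}.
Refine {s1,s2} on symbol 1: members go to different blocks, giving {s1} and {s2}.
No further refinement is possible. Final partition (6 blocks): {s4,s6} | {s1} | {s0,s5} | {s8} | {s3,s7} | {s2}.

6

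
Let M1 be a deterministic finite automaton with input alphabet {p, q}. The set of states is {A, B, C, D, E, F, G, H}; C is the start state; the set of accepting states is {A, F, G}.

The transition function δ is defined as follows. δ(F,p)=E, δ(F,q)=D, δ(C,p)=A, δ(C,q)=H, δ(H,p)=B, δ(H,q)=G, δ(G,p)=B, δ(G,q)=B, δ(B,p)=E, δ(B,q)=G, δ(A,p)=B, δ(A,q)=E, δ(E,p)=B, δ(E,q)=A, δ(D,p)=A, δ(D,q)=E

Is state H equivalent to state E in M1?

States {D,F} cannot be reached from the start state, so discard them.
P0 = {A,G} | {B,C,E,H}.
On input p, block {B,C,E,H} splits into {B,E,H} and {C}.
No further refinement is possible. Final partition (3 blocks): {A,G} | {B,E,H} | {C}.
H and E lie in the same block of the stable partition, so they are equivalent — no string distinguishes them.

Yes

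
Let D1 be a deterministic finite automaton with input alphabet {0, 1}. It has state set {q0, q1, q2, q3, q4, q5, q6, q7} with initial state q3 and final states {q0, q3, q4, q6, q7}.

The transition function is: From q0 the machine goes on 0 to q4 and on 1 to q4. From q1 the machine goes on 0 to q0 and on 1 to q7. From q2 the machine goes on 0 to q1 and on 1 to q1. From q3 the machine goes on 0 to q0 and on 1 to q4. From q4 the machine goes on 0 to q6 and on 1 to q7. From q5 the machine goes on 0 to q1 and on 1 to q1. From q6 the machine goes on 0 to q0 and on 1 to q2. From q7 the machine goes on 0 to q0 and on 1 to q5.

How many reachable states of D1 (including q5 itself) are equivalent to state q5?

Every state is reachable, so we keep all 8.
P0 = {q0,q3,q4,q6,q7} | {q1,q2,q5}.
Split {q0,q3,q4,q6,q7} by δ(·,1) → {q0,q3,q4} and {q6,q7}.
Refine {q0,q3,q4} on symbol 0: members go to different blocks, giving {q0,q3} and {q4}.
Refine {q0,q3} on symbol 0: members go to different blocks, giving {q0} and {q3}.
Refine {q1,q2,q5} on symbol 0: members go to different blocks, giving {q2,q5} and {q1}.
The partition is now stable with 6 blocks: {q0} | {q2,q5} | {q6,q7} | {q4} | {q3} | {q1}.
State q5 belongs to the block {q2,q5}, which has 2 states.

2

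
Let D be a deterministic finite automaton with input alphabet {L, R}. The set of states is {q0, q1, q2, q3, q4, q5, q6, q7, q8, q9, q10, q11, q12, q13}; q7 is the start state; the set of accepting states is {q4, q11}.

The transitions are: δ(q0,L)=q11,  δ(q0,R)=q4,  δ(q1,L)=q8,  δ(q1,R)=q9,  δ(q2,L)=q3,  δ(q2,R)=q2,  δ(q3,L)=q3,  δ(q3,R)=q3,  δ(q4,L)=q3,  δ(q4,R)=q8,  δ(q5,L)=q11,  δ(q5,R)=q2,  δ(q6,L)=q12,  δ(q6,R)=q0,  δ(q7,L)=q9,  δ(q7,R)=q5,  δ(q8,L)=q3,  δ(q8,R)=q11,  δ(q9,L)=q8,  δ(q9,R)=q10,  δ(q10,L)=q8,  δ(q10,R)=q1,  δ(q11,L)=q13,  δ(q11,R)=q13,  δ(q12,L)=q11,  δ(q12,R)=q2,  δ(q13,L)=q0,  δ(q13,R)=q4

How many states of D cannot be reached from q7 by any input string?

2

No path from q7 leads to q6, q12; the other 12 states are all reachable.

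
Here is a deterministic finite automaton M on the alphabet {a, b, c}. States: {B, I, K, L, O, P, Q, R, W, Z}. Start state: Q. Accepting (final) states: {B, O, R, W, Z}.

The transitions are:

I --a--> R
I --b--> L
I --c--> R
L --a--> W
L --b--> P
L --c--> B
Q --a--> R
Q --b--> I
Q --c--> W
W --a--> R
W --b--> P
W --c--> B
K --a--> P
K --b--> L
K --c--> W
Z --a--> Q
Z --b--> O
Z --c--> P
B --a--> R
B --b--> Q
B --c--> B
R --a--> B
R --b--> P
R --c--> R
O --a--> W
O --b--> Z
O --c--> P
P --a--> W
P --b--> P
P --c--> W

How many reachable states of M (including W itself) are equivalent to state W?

3

Reachable states from the start: {B,I,L,P,Q,R,W}. Unreachable: {K,O,Z} — drop them.
Initial partition by acceptance: {B,R,W} | {I,L,P,Q}.
Stable partition: {B,R,W} | {I,L,P,Q} — 2 equivalence classes.
State W belongs to the block {B,R,W}, which has 3 states.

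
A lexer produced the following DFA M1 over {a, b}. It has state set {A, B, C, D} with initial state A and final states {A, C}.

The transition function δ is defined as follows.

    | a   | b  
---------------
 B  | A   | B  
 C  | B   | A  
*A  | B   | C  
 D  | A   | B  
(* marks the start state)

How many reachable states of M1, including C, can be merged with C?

2

States {D} cannot be reached from the start state, so discard them.
P0 = {A,C} | {B}.
The partition is now stable with 2 blocks: {A,C} | {B}.
State C belongs to the block {A,C}, which has 2 states.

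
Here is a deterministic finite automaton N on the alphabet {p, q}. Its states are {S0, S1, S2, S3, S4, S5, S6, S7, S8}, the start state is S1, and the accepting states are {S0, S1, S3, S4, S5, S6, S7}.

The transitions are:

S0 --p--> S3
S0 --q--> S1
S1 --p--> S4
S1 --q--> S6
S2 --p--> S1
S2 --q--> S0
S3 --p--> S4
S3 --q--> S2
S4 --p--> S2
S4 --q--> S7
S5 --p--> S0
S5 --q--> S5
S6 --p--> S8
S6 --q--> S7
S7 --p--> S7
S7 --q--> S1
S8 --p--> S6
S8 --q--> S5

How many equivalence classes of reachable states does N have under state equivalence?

Initial partition by acceptance: {S0,S1,S3,S4,S5,S6,S7} | {S2,S8}.
Refine {S0,S1,S3,S4,S5,S6,S7} on symbol p: members go to different blocks, giving {S0,S1,S3,S5,S7} and {S4,S6}.
Split {S0,S1,S3,S5,S7} by δ(·,p) → {S0,S5,S7} and {S1,S3}.
On input p, block {S0,S5,S7} splits into {S5,S7} and {S0}.
Split {S5,S7} by δ(·,p) → {S5} and {S7}.
On input p, block {S2,S8} splits into {S2} and {S8}.
Refine {S4,S6} on symbol p: members go to different blocks, giving {S4} and {S6}.
Refine {S1,S3} on symbol q: members go to different blocks, giving {S1} and {S3}.
No further refinement is possible. Final partition (9 blocks): {S5} | {S2} | {S4} | {S1} | {S0} | {S7} | {S8} | {S6} | {S3}.

9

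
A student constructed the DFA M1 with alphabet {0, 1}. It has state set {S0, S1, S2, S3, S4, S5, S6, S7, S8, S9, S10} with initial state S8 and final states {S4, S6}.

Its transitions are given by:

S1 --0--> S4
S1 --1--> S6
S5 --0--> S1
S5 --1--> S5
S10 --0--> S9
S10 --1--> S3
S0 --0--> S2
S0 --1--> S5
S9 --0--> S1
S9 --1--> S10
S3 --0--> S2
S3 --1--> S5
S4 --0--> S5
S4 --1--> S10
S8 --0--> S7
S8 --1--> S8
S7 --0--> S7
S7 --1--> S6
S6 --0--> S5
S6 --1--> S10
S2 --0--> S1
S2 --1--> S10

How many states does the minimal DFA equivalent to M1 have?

Reachable states from the start: {S1,S2,S3,S4,S5,S6,S7,S8,S9,S10}. Unreachable: {S0} — drop them.
Start with accepting vs non-accepting: {S4,S6} | {S1,S2,S3,S5,S7,S8,S9,S10}.
On input 0, block {S1,S2,S3,S5,S7,S8,S9,S10} splits into {S2,S3,S5,S7,S8,S9,S10} and {S1}.
Split {S2,S3,S5,S7,S8,S9,S10} by δ(·,0) → {S3,S7,S8,S10} and {S2,S5,S9}.
Refine {S3,S7,S8,S10} on symbol 0: members go to different blocks, giving {S3,S10} and {S7,S8}.
Split {S3,S10} by δ(·,1) → {S3} and {S10}.
On input 1, block {S2,S5,S9} splits into {S2,S9} and {S5}.
Refine {S7,S8} on symbol 1: members go to different blocks, giving {S7} and {S8}.
The partition is now stable with 8 blocks: {S4,S6} | {S3} | {S1} | {S2,S9} | {S7} | {S10} | {S5} | {S8}.

8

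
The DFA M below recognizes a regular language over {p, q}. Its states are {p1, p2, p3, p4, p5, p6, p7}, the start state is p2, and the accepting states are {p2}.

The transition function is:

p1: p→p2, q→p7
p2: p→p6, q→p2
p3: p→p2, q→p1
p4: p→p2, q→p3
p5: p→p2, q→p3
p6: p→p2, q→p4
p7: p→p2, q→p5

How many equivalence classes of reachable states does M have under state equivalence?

2

All states are reachable from the start state.
P0 = {p2} | {p1,p3,p4,p5,p6,p7}.
The partition is now stable with 2 blocks: {p2} | {p1,p3,p4,p5,p6,p7}.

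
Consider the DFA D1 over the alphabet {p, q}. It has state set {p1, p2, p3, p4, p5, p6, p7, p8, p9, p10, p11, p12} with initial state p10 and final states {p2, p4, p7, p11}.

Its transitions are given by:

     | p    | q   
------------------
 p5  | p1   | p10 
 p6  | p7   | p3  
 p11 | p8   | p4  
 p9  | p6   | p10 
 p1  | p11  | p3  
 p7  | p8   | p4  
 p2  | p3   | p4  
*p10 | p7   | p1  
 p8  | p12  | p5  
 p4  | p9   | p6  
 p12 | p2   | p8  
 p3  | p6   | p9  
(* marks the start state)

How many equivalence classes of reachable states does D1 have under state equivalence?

Start with accepting vs non-accepting: {p2,p4,p7,p11} | {p1,p3,p5,p6,p8,p9,p10,p12}.
Split {p2,p4,p7,p11} by δ(·,q) → {p2,p7,p11} and {p4}.
Split {p1,p3,p5,p6,p8,p9,p10,p12} by δ(·,p) → {p1,p6,p10,p12} and {p3,p5,p8,p9}.
Split {p1,p6,p10,p12} by δ(·,q) → {p1,p6,p12} and {p10}.
Refine {p3,p5,p8,p9} on symbol q: members go to different blocks, giving {p3,p8} and {p5,p9}.
Stable partition: {p2,p7,p11} | {p1,p6,p12} | {p4} | {p3,p8} | {p10} | {p5,p9} — 6 equivalence classes.

6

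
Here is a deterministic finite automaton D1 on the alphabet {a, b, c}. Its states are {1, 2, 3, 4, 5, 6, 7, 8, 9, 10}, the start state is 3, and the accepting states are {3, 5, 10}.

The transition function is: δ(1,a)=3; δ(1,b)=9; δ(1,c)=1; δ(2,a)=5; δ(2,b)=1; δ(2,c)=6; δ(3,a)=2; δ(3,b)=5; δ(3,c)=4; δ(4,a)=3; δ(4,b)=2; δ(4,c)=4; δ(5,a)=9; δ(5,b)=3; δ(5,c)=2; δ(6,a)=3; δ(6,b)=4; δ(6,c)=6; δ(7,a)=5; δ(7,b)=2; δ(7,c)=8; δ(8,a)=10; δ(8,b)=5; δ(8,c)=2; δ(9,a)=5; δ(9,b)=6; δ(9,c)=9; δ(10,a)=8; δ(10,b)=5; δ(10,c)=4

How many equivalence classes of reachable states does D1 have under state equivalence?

States {7,8,10} cannot be reached from the start state, so discard them.
Start with accepting vs non-accepting: {3,5} | {1,2,4,6,9}.
The partition is now stable with 2 blocks: {3,5} | {1,2,4,6,9}.

2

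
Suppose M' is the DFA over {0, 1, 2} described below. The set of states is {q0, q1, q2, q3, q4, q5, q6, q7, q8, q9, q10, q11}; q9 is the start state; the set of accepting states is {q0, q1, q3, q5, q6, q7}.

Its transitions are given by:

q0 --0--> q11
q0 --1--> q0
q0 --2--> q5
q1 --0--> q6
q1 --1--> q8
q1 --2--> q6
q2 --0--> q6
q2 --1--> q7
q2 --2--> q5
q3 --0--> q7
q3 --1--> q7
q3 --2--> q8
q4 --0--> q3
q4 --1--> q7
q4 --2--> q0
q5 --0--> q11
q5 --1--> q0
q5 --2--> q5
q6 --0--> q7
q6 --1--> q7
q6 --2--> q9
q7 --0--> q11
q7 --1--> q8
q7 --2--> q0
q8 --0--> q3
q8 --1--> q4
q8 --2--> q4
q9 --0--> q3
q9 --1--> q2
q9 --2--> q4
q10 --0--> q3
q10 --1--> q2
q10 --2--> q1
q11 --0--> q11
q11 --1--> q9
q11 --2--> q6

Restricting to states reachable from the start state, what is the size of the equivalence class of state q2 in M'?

States {q1,q10} cannot be reached from the start state, so discard them.
Start with accepting vs non-accepting: {q0,q3,q5,q6,q7} | {q2,q4,q8,q9,q11}.
On input 0, block {q0,q3,q5,q6,q7} splits into {q0,q5,q7} and {q3,q6}.
Split {q0,q5,q7} by δ(·,1) → {q0,q5} and {q7}.
On input 0, block {q2,q4,q8,q9,q11} splits into {q2,q4,q8,q9} and {q11}.
On input 1, block {q2,q4,q8,q9} splits into {q2,q4} and {q8,q9}.
No further refinement is possible. Final partition (6 blocks): {q0,q5} | {q2,q4} | {q3,q6} | {q7} | {q11} | {q8,q9}.
The equivalence class containing q2 is {q2,q4}, of size 2.

2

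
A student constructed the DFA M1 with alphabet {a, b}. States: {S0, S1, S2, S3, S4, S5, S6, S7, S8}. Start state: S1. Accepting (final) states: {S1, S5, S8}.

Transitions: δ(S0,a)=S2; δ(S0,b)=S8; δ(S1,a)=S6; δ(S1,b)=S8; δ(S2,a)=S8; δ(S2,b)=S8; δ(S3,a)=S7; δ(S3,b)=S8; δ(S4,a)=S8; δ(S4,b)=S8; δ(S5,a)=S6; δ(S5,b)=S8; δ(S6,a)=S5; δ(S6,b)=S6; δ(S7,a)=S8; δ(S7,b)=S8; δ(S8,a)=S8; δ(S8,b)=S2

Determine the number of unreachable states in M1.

Starting at S1 and following transitions, the reachable set is {S1, S2, S5, S6, S8}. That leaves S0, S3, S4, S7 unreachable — 4 in total.

4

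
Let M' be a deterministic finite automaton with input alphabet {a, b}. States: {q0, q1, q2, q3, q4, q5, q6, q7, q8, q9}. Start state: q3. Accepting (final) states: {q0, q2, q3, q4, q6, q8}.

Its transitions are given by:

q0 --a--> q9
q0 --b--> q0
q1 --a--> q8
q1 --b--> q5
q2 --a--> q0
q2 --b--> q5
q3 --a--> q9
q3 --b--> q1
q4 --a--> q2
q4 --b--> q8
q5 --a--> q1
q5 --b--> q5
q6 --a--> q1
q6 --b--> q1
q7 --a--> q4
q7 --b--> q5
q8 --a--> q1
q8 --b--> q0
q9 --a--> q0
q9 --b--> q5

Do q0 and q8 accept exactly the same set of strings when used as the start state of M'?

Yes

States {q2,q4,q6,q7} cannot be reached from the start state, so discard them.
P0 = {q0,q3,q8} | {q1,q5,q9}.
Refine {q0,q3,q8} on symbol b: members go to different blocks, giving {q0,q8} and {q3}.
Split {q1,q5,q9} by δ(·,a) → {q1,q9} and {q5}.
The partition is now stable with 4 blocks: {q0,q8} | {q1,q9} | {q3} | {q5}.
q0 and q8 lie in the same block of the stable partition, so they are equivalent — no string distinguishes them.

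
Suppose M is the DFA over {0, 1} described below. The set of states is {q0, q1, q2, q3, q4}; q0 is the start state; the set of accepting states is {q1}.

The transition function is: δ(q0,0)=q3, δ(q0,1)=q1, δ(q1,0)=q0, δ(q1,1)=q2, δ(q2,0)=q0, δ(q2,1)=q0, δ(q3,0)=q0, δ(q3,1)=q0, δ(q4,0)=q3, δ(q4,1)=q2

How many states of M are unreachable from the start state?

1

Starting at q0 and following transitions, the reachable set is {q0, q1, q2, q3}. That leaves q4 unreachable — 1 in total.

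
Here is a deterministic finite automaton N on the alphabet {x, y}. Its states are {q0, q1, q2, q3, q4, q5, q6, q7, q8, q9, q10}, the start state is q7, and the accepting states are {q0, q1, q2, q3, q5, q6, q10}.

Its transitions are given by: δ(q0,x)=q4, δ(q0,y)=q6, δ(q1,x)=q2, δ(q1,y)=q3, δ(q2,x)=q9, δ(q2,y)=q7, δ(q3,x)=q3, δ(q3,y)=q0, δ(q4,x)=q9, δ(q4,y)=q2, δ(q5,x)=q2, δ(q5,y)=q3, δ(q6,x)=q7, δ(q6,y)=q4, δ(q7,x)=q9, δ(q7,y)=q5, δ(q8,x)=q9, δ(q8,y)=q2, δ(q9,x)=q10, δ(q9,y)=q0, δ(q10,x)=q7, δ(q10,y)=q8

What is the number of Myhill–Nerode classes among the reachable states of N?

8

Reachable states from the start: {q0,q2,q3,q4,q5,q6,q7,q8,q9,q10}. Unreachable: {q1} — drop them.
P0 = {q0,q2,q3,q5,q6,q10} | {q4,q7,q8,q9}.
Refine {q0,q2,q3,q5,q6,q10} on symbol x: members go to different blocks, giving {q0,q2,q6,q10} and {q3,q5}.
Split {q0,q2,q6,q10} by δ(·,y) → {q2,q6,q10} and {q0}.
On input x, block {q4,q7,q8,q9} splits into {q4,q7,q8} and {q9}.
On input x, block {q2,q6,q10} splits into {q6,q10} and {q2}.
On input y, block {q4,q7,q8} splits into {q4,q8} and {q7}.
Split {q3,q5} by δ(·,x) → {q3} and {q5}.
The partition is now stable with 8 blocks: {q6,q10} | {q4,q8} | {q3} | {q0} | {q9} | {q2} | {q7} | {q5}.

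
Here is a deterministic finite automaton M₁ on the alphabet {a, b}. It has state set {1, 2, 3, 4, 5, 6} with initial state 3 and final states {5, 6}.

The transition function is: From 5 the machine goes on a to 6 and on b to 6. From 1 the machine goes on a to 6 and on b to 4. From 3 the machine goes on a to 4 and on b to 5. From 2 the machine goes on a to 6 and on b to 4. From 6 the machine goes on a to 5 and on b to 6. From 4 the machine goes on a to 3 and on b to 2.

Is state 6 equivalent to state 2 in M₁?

No

States {1} cannot be reached from the start state, so discard them.
Initial partition by acceptance: {5,6} | {2,3,4}.
Split {2,3,4} by δ(·,a) → {3,4} and {2}.
On input b, block {3,4} splits into {3} and {4}.
No further refinement is possible. Final partition (4 blocks): {5,6} | {3} | {2} | {4}.
6 and 2 end up in different blocks, so they are distinguishable. For instance, the string 'ε' is accepted from only 6.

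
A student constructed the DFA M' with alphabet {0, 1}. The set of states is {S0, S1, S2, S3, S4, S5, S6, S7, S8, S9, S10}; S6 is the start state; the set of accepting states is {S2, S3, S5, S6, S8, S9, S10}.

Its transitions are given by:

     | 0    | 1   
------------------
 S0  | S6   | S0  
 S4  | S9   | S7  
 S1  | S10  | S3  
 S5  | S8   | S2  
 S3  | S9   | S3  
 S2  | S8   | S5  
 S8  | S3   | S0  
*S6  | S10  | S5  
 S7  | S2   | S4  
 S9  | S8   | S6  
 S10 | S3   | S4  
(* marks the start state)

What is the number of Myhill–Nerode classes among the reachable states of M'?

States {S1} cannot be reached from the start state, so discard them.
Initial partition by acceptance: {S2,S3,S5,S6,S8,S9,S10} | {S0,S4,S7}.
On input 1, block {S2,S3,S5,S6,S8,S9,S10} splits into {S2,S3,S5,S6,S9} and {S8,S10}.
Split {S2,S3,S5,S6,S9} by δ(·,0) → {S2,S5,S6,S9} and {S3}.
The partition is now stable with 4 blocks: {S2,S5,S6,S9} | {S0,S4,S7} | {S8,S10} | {S3}.

4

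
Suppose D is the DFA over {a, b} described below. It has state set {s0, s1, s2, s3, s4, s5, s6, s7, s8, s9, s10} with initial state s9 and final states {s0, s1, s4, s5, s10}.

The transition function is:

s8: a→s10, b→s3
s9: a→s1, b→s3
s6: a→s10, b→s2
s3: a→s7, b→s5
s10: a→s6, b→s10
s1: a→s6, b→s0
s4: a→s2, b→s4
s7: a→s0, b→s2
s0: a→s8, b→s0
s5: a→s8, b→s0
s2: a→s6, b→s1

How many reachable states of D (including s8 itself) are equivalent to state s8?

First remove the unreachable states {s4}; 10 states remain.
P0 = {s0,s1,s5,s10} | {s2,s3,s6,s7,s8,s9}.
On input a, block {s2,s3,s6,s7,s8,s9} splits into {s6,s7,s8,s9} and {s2,s3}.
The partition is now stable with 3 blocks: {s0,s1,s5,s10} | {s6,s7,s8,s9} | {s2,s3}.
The equivalence class containing s8 is {s6,s7,s8,s9}, of size 4.

4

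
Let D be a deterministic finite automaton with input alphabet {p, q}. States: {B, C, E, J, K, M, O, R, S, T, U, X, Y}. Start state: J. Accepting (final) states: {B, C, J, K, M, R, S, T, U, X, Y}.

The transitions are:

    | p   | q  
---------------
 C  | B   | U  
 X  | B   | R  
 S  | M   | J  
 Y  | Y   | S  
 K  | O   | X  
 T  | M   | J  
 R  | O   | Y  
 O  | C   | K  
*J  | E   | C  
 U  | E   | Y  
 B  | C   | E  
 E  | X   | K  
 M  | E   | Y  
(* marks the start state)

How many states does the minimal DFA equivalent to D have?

7

States {T} cannot be reached from the start state, so discard them.
Start with accepting vs non-accepting: {B,C,J,K,M,R,S,U,X,Y} | {E,O}.
On input p, block {B,C,J,K,M,R,S,U,X,Y} splits into {J,K,M,R,U} and {B,C,S,X,Y}.
Split {B,C,S,X,Y} by δ(·,p) → {B,C,X,Y} and {S}.
Split {B,C,X,Y} by δ(·,q) → {C,X} and {B} and {Y}.
Split {J,K,M,R,U} by δ(·,q) → {M,R,U} and {J,K}.
No further refinement is possible. Final partition (7 blocks): {M,R,U} | {E,O} | {C,X} | {S} | {B} | {Y} | {J,K}.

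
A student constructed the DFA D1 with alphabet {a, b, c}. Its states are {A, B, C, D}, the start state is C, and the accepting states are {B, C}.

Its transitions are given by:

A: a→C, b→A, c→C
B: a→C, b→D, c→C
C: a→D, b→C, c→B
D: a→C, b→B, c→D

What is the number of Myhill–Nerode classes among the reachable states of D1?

3

Reachable states from the start: {B,C,D}. Unreachable: {A} — drop them.
P0 = {B,C} | {D}.
Split {B,C} by δ(·,a) → {B} and {C}.
The partition is now stable with 3 blocks: {B} | {D} | {C}.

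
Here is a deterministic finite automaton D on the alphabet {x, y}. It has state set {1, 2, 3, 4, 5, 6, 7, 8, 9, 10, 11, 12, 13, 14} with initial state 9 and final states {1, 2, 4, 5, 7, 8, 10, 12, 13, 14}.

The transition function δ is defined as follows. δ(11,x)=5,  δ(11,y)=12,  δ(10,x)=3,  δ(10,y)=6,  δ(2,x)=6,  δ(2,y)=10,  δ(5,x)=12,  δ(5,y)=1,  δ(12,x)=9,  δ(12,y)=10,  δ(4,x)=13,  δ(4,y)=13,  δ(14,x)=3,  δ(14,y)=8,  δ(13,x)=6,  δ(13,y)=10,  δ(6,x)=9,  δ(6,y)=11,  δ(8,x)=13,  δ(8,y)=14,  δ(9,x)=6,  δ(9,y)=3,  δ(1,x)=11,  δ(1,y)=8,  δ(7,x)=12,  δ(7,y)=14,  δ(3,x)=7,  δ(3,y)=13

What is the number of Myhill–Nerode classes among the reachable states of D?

6

First remove the unreachable states {2,4}; 12 states remain.
Start with accepting vs non-accepting: {1,5,7,8,10,12,13,14} | {3,6,9,11}.
On input x, block {1,5,7,8,10,12,13,14} splits into {1,10,12,13,14} and {5,7,8}.
Split {1,10,12,13,14} by δ(·,y) → {1,14} and {12,13} and {10}.
Split {3,6,9,11} by δ(·,x) → {3,11} and {6,9}.
No further refinement is possible. Final partition (6 blocks): {1,14} | {3,11} | {5,7,8} | {12,13} | {10} | {6,9}.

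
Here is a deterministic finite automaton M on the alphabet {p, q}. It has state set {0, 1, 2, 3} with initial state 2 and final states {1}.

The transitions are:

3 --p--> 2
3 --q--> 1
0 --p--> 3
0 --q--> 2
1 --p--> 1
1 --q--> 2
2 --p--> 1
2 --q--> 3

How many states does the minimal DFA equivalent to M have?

States {0} cannot be reached from the start state, so discard them.
P0 = {1} | {2,3}.
On input p, block {2,3} splits into {2} and {3}.
No further refinement is possible. Final partition (3 blocks): {1} | {2} | {3}.

3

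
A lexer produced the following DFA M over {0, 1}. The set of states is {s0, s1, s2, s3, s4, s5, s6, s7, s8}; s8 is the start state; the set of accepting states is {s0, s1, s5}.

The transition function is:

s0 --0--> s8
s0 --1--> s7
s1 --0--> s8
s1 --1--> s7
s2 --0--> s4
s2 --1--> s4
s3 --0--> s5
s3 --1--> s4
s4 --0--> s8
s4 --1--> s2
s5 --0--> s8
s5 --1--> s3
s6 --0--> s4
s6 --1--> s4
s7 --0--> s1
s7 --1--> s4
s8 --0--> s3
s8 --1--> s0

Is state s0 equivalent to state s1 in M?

Yes

First remove the unreachable states {s6}; 8 states remain.
P0 = {s0,s1,s5} | {s2,s3,s4,s7,s8}.
On input 0, block {s2,s3,s4,s7,s8} splits into {s2,s4,s8} and {s3,s7}.
Split {s2,s4,s8} by δ(·,0) → {s2,s4} and {s8}.
On input 0, block {s2,s4} splits into {s2} and {s4}.
Stable partition: {s0,s1,s5} | {s2} | {s3,s7} | {s8} | {s4} — 5 equivalence classes.
s0 and s1 lie in the same block of the stable partition, so they are equivalent — no string distinguishes them.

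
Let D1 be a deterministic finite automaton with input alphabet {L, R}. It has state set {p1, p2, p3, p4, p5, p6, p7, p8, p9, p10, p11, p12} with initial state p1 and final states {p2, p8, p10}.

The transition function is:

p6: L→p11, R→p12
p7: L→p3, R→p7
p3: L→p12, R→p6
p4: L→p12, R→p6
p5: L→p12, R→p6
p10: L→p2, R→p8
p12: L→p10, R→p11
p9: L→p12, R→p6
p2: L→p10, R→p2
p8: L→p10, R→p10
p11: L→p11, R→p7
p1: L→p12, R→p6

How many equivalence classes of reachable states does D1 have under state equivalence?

6

Reachable states from the start: {p1,p2,p3,p6,p7,p8,p10,p11,p12}. Unreachable: {p4,p5,p9} — drop them.
Start with accepting vs non-accepting: {p2,p8,p10} | {p1,p3,p6,p7,p11,p12}.
On input L, block {p1,p3,p6,p7,p11,p12} splits into {p1,p3,p6,p7,p11} and {p12}.
Split {p1,p3,p6,p7,p11} by δ(·,L) → {p6,p7,p11} and {p1,p3}.
Refine {p6,p7,p11} on symbol L: members go to different blocks, giving {p6,p11} and {p7}.
Refine {p6,p11} on symbol R: members go to different blocks, giving {p6} and {p11}.
No further refinement is possible. Final partition (6 blocks): {p2,p8,p10} | {p6} | {p12} | {p1,p3} | {p7} | {p11}.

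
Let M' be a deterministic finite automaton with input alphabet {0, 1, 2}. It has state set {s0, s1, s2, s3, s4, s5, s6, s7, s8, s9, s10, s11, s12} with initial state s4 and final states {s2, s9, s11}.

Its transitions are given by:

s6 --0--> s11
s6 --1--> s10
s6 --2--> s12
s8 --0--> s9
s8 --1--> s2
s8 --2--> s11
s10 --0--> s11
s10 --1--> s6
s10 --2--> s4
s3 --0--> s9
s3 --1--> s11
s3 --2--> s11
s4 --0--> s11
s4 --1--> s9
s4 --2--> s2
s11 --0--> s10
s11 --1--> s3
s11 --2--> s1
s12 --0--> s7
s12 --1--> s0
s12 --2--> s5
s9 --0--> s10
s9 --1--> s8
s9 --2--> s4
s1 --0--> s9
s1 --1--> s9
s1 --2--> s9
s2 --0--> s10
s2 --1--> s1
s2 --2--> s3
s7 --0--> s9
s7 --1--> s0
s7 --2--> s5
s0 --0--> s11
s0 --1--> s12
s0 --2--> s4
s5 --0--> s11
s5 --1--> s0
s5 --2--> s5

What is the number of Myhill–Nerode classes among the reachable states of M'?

P0 = {s2,s9,s11} | {s0,s1,s3,s4,s5,s6,s7,s8,s10,s12}.
On input 0, block {s0,s1,s3,s4,s5,s6,s7,s8,s10,s12} splits into {s0,s1,s3,s4,s5,s6,s7,s8,s10} and {s12}.
On input 1, block {s0,s1,s3,s4,s5,s6,s7,s8,s10} splits into {s1,s3,s4,s8} and {s5,s6,s7,s10} and {s0}.
Split {s5,s6,s7,s10} by δ(·,1) → {s5,s7} and {s6,s10}.
Refine {s6,s10} on symbol 2: members go to different blocks, giving {s6} and {s10}.
No further refinement is possible. Final partition (7 blocks): {s2,s9,s11} | {s1,s3,s4,s8} | {s12} | {s5,s7} | {s0} | {s6} | {s10}.

7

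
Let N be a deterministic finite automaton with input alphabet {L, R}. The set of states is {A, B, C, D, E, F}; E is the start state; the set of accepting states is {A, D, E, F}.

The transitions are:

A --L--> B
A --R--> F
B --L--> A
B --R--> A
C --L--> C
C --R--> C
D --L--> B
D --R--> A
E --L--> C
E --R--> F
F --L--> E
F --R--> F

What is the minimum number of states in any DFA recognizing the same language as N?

States {A,B,D} cannot be reached from the start state, so discard them.
Initial partition by acceptance: {E,F} | {C}.
On input L, block {E,F} splits into {E} and {F}.
Stable partition: {E} | {C} | {F} — 3 equivalence classes.

3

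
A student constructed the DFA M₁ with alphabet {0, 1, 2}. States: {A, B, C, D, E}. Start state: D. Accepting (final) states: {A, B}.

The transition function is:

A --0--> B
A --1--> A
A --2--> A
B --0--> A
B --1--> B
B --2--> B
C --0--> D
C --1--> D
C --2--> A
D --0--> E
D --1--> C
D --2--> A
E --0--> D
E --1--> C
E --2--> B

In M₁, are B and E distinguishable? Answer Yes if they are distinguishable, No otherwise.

Yes

All states are reachable from the start state.
P0 = {A,B} | {C,D,E}.
No further refinement is possible. Final partition (2 blocks): {A,B} | {C,D,E}.
B and E end up in different blocks, so they are distinguishable. For instance, the string 'ε' is accepted from only B.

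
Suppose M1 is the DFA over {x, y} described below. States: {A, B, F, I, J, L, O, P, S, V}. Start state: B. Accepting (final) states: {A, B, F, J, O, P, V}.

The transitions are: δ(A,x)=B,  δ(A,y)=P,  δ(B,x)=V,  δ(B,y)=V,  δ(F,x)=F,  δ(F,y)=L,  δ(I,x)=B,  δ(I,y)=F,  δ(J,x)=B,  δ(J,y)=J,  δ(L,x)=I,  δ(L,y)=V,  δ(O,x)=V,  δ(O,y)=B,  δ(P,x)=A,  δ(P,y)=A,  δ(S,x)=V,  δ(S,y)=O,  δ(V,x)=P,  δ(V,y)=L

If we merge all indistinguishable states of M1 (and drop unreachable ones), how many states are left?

7

States {J,O,S} cannot be reached from the start state, so discard them.
Start with accepting vs non-accepting: {A,B,F,P,V} | {I,L}.
On input y, block {A,B,F,P,V} splits into {A,B,P} and {F,V}.
Refine {A,B,P} on symbol x: members go to different blocks, giving {A,P} and {B}.
Split {A,P} by δ(·,x) → {A} and {P}.
Split {I,L} by δ(·,x) → {L} and {I}.
Refine {F,V} on symbol x: members go to different blocks, giving {V} and {F}.
No further refinement is possible. Final partition (7 blocks): {A} | {L} | {V} | {B} | {P} | {I} | {F}.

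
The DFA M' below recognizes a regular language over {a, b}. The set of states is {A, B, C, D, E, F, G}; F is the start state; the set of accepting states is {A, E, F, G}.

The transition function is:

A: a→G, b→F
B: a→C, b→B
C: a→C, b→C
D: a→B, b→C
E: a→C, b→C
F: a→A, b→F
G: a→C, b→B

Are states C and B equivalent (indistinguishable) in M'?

States {D,E} cannot be reached from the start state, so discard them.
Start with accepting vs non-accepting: {A,F,G} | {B,C}.
On input a, block {A,F,G} splits into {A,F} and {G}.
Refine {A,F} on symbol a: members go to different blocks, giving {A} and {F}.
Stable partition: {A} | {B,C} | {G} | {F} — 4 equivalence classes.
C and B lie in the same block of the stable partition, so they are equivalent — no string distinguishes them.

Yes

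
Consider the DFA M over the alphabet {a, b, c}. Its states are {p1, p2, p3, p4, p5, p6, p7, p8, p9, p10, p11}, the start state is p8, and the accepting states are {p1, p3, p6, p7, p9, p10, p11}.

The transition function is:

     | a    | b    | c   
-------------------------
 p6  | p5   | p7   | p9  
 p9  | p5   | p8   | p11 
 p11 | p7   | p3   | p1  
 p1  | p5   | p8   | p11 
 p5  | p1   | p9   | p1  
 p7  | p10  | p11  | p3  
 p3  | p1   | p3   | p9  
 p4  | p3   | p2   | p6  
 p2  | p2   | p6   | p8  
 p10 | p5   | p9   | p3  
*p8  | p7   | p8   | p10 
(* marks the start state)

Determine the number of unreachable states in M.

Starting at p8 and following transitions, the reachable set is {p1, p3, p5, p7, p8, p9, p10, p11}. That leaves p2, p4, p6 unreachable — 3 in total.

3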